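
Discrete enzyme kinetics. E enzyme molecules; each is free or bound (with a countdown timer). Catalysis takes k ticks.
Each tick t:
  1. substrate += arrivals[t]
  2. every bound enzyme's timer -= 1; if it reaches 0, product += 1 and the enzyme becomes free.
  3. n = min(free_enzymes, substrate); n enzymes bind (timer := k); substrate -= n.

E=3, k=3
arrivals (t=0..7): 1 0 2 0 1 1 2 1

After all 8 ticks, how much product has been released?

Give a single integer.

Answer: 4

Derivation:
t=0: arr=1 -> substrate=0 bound=1 product=0
t=1: arr=0 -> substrate=0 bound=1 product=0
t=2: arr=2 -> substrate=0 bound=3 product=0
t=3: arr=0 -> substrate=0 bound=2 product=1
t=4: arr=1 -> substrate=0 bound=3 product=1
t=5: arr=1 -> substrate=0 bound=2 product=3
t=6: arr=2 -> substrate=1 bound=3 product=3
t=7: arr=1 -> substrate=1 bound=3 product=4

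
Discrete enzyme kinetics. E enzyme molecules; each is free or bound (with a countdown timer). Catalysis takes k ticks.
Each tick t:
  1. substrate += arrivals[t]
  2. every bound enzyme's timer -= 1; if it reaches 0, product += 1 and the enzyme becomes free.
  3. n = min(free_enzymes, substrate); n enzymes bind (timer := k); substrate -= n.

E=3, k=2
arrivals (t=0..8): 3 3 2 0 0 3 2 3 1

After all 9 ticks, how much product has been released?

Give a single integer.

Answer: 11

Derivation:
t=0: arr=3 -> substrate=0 bound=3 product=0
t=1: arr=3 -> substrate=3 bound=3 product=0
t=2: arr=2 -> substrate=2 bound=3 product=3
t=3: arr=0 -> substrate=2 bound=3 product=3
t=4: arr=0 -> substrate=0 bound=2 product=6
t=5: arr=3 -> substrate=2 bound=3 product=6
t=6: arr=2 -> substrate=2 bound=3 product=8
t=7: arr=3 -> substrate=4 bound=3 product=9
t=8: arr=1 -> substrate=3 bound=3 product=11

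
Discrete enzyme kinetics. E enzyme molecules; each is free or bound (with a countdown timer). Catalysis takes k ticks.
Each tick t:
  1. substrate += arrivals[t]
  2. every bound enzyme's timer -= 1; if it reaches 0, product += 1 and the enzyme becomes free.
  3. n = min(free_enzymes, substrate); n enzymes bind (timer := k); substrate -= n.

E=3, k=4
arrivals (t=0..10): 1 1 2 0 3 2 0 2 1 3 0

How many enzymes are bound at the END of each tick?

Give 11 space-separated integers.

Answer: 1 2 3 3 3 3 3 3 3 3 3

Derivation:
t=0: arr=1 -> substrate=0 bound=1 product=0
t=1: arr=1 -> substrate=0 bound=2 product=0
t=2: arr=2 -> substrate=1 bound=3 product=0
t=3: arr=0 -> substrate=1 bound=3 product=0
t=4: arr=3 -> substrate=3 bound=3 product=1
t=5: arr=2 -> substrate=4 bound=3 product=2
t=6: arr=0 -> substrate=3 bound=3 product=3
t=7: arr=2 -> substrate=5 bound=3 product=3
t=8: arr=1 -> substrate=5 bound=3 product=4
t=9: arr=3 -> substrate=7 bound=3 product=5
t=10: arr=0 -> substrate=6 bound=3 product=6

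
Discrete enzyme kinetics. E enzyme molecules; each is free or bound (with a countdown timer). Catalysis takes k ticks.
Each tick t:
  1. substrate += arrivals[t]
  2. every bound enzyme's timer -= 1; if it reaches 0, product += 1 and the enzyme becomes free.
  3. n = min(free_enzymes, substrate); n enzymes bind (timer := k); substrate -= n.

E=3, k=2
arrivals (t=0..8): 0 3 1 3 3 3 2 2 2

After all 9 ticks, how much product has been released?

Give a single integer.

t=0: arr=0 -> substrate=0 bound=0 product=0
t=1: arr=3 -> substrate=0 bound=3 product=0
t=2: arr=1 -> substrate=1 bound=3 product=0
t=3: arr=3 -> substrate=1 bound=3 product=3
t=4: arr=3 -> substrate=4 bound=3 product=3
t=5: arr=3 -> substrate=4 bound=3 product=6
t=6: arr=2 -> substrate=6 bound=3 product=6
t=7: arr=2 -> substrate=5 bound=3 product=9
t=8: arr=2 -> substrate=7 bound=3 product=9

Answer: 9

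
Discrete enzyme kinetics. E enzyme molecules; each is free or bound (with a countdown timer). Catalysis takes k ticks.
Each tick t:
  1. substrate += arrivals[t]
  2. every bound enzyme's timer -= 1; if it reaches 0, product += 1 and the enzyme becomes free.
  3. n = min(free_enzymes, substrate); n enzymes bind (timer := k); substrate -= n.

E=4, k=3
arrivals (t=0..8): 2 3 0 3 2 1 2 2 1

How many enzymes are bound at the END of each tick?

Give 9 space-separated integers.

t=0: arr=2 -> substrate=0 bound=2 product=0
t=1: arr=3 -> substrate=1 bound=4 product=0
t=2: arr=0 -> substrate=1 bound=4 product=0
t=3: arr=3 -> substrate=2 bound=4 product=2
t=4: arr=2 -> substrate=2 bound=4 product=4
t=5: arr=1 -> substrate=3 bound=4 product=4
t=6: arr=2 -> substrate=3 bound=4 product=6
t=7: arr=2 -> substrate=3 bound=4 product=8
t=8: arr=1 -> substrate=4 bound=4 product=8

Answer: 2 4 4 4 4 4 4 4 4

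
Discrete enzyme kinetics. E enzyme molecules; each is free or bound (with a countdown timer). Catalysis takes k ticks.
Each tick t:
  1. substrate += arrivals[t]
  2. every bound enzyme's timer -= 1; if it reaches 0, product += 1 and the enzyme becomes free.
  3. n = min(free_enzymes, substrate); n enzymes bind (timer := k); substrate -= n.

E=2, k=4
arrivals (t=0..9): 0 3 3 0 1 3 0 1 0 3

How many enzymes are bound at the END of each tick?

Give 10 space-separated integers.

t=0: arr=0 -> substrate=0 bound=0 product=0
t=1: arr=3 -> substrate=1 bound=2 product=0
t=2: arr=3 -> substrate=4 bound=2 product=0
t=3: arr=0 -> substrate=4 bound=2 product=0
t=4: arr=1 -> substrate=5 bound=2 product=0
t=5: arr=3 -> substrate=6 bound=2 product=2
t=6: arr=0 -> substrate=6 bound=2 product=2
t=7: arr=1 -> substrate=7 bound=2 product=2
t=8: arr=0 -> substrate=7 bound=2 product=2
t=9: arr=3 -> substrate=8 bound=2 product=4

Answer: 0 2 2 2 2 2 2 2 2 2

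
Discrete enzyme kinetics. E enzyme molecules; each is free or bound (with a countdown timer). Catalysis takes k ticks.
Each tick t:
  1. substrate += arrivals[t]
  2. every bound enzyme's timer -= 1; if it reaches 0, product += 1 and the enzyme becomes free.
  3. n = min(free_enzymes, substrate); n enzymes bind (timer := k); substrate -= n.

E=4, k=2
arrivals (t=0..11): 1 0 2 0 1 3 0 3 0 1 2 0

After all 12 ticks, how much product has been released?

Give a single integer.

t=0: arr=1 -> substrate=0 bound=1 product=0
t=1: arr=0 -> substrate=0 bound=1 product=0
t=2: arr=2 -> substrate=0 bound=2 product=1
t=3: arr=0 -> substrate=0 bound=2 product=1
t=4: arr=1 -> substrate=0 bound=1 product=3
t=5: arr=3 -> substrate=0 bound=4 product=3
t=6: arr=0 -> substrate=0 bound=3 product=4
t=7: arr=3 -> substrate=0 bound=3 product=7
t=8: arr=0 -> substrate=0 bound=3 product=7
t=9: arr=1 -> substrate=0 bound=1 product=10
t=10: arr=2 -> substrate=0 bound=3 product=10
t=11: arr=0 -> substrate=0 bound=2 product=11

Answer: 11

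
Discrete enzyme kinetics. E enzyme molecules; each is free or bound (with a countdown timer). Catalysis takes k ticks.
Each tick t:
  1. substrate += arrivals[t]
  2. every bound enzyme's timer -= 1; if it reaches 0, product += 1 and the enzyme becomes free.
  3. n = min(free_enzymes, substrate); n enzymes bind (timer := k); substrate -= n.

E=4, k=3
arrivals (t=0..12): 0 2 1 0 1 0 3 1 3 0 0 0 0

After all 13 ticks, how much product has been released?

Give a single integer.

Answer: 11

Derivation:
t=0: arr=0 -> substrate=0 bound=0 product=0
t=1: arr=2 -> substrate=0 bound=2 product=0
t=2: arr=1 -> substrate=0 bound=3 product=0
t=3: arr=0 -> substrate=0 bound=3 product=0
t=4: arr=1 -> substrate=0 bound=2 product=2
t=5: arr=0 -> substrate=0 bound=1 product=3
t=6: arr=3 -> substrate=0 bound=4 product=3
t=7: arr=1 -> substrate=0 bound=4 product=4
t=8: arr=3 -> substrate=3 bound=4 product=4
t=9: arr=0 -> substrate=0 bound=4 product=7
t=10: arr=0 -> substrate=0 bound=3 product=8
t=11: arr=0 -> substrate=0 bound=3 product=8
t=12: arr=0 -> substrate=0 bound=0 product=11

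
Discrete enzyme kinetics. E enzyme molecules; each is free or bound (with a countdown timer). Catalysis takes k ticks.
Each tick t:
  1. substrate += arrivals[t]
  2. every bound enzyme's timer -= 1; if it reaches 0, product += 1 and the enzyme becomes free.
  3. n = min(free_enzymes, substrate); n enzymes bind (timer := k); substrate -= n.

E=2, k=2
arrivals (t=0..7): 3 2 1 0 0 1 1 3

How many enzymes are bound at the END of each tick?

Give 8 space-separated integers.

t=0: arr=3 -> substrate=1 bound=2 product=0
t=1: arr=2 -> substrate=3 bound=2 product=0
t=2: arr=1 -> substrate=2 bound=2 product=2
t=3: arr=0 -> substrate=2 bound=2 product=2
t=4: arr=0 -> substrate=0 bound=2 product=4
t=5: arr=1 -> substrate=1 bound=2 product=4
t=6: arr=1 -> substrate=0 bound=2 product=6
t=7: arr=3 -> substrate=3 bound=2 product=6

Answer: 2 2 2 2 2 2 2 2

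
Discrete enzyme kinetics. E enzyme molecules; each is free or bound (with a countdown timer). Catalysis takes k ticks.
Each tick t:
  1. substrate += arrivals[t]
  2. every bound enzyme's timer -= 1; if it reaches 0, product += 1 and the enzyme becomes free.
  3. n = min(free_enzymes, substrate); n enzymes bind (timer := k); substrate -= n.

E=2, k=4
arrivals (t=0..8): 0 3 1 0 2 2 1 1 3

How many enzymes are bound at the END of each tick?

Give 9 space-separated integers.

Answer: 0 2 2 2 2 2 2 2 2

Derivation:
t=0: arr=0 -> substrate=0 bound=0 product=0
t=1: arr=3 -> substrate=1 bound=2 product=0
t=2: arr=1 -> substrate=2 bound=2 product=0
t=3: arr=0 -> substrate=2 bound=2 product=0
t=4: arr=2 -> substrate=4 bound=2 product=0
t=5: arr=2 -> substrate=4 bound=2 product=2
t=6: arr=1 -> substrate=5 bound=2 product=2
t=7: arr=1 -> substrate=6 bound=2 product=2
t=8: arr=3 -> substrate=9 bound=2 product=2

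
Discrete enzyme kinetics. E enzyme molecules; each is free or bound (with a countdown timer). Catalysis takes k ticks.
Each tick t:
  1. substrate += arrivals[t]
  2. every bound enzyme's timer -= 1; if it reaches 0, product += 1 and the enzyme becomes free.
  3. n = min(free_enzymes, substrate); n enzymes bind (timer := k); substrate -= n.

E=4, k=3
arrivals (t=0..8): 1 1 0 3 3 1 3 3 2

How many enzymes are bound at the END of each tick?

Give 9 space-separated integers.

Answer: 1 2 2 4 4 4 4 4 4

Derivation:
t=0: arr=1 -> substrate=0 bound=1 product=0
t=1: arr=1 -> substrate=0 bound=2 product=0
t=2: arr=0 -> substrate=0 bound=2 product=0
t=3: arr=3 -> substrate=0 bound=4 product=1
t=4: arr=3 -> substrate=2 bound=4 product=2
t=5: arr=1 -> substrate=3 bound=4 product=2
t=6: arr=3 -> substrate=3 bound=4 product=5
t=7: arr=3 -> substrate=5 bound=4 product=6
t=8: arr=2 -> substrate=7 bound=4 product=6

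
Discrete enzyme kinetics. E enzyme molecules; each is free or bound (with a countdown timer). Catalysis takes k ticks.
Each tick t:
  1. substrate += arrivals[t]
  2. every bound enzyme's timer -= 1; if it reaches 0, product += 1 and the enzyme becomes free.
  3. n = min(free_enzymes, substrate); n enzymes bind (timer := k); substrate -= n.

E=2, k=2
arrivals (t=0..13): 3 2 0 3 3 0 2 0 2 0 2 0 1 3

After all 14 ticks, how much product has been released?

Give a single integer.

t=0: arr=3 -> substrate=1 bound=2 product=0
t=1: arr=2 -> substrate=3 bound=2 product=0
t=2: arr=0 -> substrate=1 bound=2 product=2
t=3: arr=3 -> substrate=4 bound=2 product=2
t=4: arr=3 -> substrate=5 bound=2 product=4
t=5: arr=0 -> substrate=5 bound=2 product=4
t=6: arr=2 -> substrate=5 bound=2 product=6
t=7: arr=0 -> substrate=5 bound=2 product=6
t=8: arr=2 -> substrate=5 bound=2 product=8
t=9: arr=0 -> substrate=5 bound=2 product=8
t=10: arr=2 -> substrate=5 bound=2 product=10
t=11: arr=0 -> substrate=5 bound=2 product=10
t=12: arr=1 -> substrate=4 bound=2 product=12
t=13: arr=3 -> substrate=7 bound=2 product=12

Answer: 12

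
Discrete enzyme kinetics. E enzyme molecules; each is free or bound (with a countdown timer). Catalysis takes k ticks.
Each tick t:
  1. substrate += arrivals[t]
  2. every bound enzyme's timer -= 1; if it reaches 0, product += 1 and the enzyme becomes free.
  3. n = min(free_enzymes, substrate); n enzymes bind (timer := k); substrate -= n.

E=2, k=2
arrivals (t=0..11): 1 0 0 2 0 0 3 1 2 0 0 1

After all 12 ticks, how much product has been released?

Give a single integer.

t=0: arr=1 -> substrate=0 bound=1 product=0
t=1: arr=0 -> substrate=0 bound=1 product=0
t=2: arr=0 -> substrate=0 bound=0 product=1
t=3: arr=2 -> substrate=0 bound=2 product=1
t=4: arr=0 -> substrate=0 bound=2 product=1
t=5: arr=0 -> substrate=0 bound=0 product=3
t=6: arr=3 -> substrate=1 bound=2 product=3
t=7: arr=1 -> substrate=2 bound=2 product=3
t=8: arr=2 -> substrate=2 bound=2 product=5
t=9: arr=0 -> substrate=2 bound=2 product=5
t=10: arr=0 -> substrate=0 bound=2 product=7
t=11: arr=1 -> substrate=1 bound=2 product=7

Answer: 7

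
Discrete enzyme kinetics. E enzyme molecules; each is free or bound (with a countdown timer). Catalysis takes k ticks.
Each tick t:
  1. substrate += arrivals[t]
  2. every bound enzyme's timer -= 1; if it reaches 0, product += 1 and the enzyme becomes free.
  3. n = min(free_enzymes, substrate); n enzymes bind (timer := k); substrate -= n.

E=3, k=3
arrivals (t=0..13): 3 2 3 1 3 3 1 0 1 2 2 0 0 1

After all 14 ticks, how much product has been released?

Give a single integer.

Answer: 12

Derivation:
t=0: arr=3 -> substrate=0 bound=3 product=0
t=1: arr=2 -> substrate=2 bound=3 product=0
t=2: arr=3 -> substrate=5 bound=3 product=0
t=3: arr=1 -> substrate=3 bound=3 product=3
t=4: arr=3 -> substrate=6 bound=3 product=3
t=5: arr=3 -> substrate=9 bound=3 product=3
t=6: arr=1 -> substrate=7 bound=3 product=6
t=7: arr=0 -> substrate=7 bound=3 product=6
t=8: arr=1 -> substrate=8 bound=3 product=6
t=9: arr=2 -> substrate=7 bound=3 product=9
t=10: arr=2 -> substrate=9 bound=3 product=9
t=11: arr=0 -> substrate=9 bound=3 product=9
t=12: arr=0 -> substrate=6 bound=3 product=12
t=13: arr=1 -> substrate=7 bound=3 product=12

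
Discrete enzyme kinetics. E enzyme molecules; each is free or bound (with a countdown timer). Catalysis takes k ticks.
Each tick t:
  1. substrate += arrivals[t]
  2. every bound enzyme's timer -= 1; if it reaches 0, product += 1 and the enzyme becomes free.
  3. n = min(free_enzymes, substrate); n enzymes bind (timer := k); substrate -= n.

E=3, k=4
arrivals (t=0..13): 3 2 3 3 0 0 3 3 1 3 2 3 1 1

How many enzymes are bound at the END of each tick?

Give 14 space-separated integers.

t=0: arr=3 -> substrate=0 bound=3 product=0
t=1: arr=2 -> substrate=2 bound=3 product=0
t=2: arr=3 -> substrate=5 bound=3 product=0
t=3: arr=3 -> substrate=8 bound=3 product=0
t=4: arr=0 -> substrate=5 bound=3 product=3
t=5: arr=0 -> substrate=5 bound=3 product=3
t=6: arr=3 -> substrate=8 bound=3 product=3
t=7: arr=3 -> substrate=11 bound=3 product=3
t=8: arr=1 -> substrate=9 bound=3 product=6
t=9: arr=3 -> substrate=12 bound=3 product=6
t=10: arr=2 -> substrate=14 bound=3 product=6
t=11: arr=3 -> substrate=17 bound=3 product=6
t=12: arr=1 -> substrate=15 bound=3 product=9
t=13: arr=1 -> substrate=16 bound=3 product=9

Answer: 3 3 3 3 3 3 3 3 3 3 3 3 3 3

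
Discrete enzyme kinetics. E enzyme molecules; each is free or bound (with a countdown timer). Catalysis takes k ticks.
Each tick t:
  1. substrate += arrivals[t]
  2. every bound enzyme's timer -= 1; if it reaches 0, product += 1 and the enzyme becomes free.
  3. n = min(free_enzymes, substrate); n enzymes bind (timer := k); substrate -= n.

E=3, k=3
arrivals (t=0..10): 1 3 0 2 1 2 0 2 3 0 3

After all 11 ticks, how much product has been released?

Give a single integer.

t=0: arr=1 -> substrate=0 bound=1 product=0
t=1: arr=3 -> substrate=1 bound=3 product=0
t=2: arr=0 -> substrate=1 bound=3 product=0
t=3: arr=2 -> substrate=2 bound=3 product=1
t=4: arr=1 -> substrate=1 bound=3 product=3
t=5: arr=2 -> substrate=3 bound=3 product=3
t=6: arr=0 -> substrate=2 bound=3 product=4
t=7: arr=2 -> substrate=2 bound=3 product=6
t=8: arr=3 -> substrate=5 bound=3 product=6
t=9: arr=0 -> substrate=4 bound=3 product=7
t=10: arr=3 -> substrate=5 bound=3 product=9

Answer: 9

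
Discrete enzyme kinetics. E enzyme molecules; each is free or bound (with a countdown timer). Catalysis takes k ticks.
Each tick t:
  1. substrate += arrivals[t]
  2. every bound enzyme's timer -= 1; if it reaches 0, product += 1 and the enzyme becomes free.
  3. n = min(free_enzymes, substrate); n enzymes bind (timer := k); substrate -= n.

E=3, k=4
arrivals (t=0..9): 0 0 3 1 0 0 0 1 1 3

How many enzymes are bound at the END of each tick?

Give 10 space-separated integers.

Answer: 0 0 3 3 3 3 1 2 3 3

Derivation:
t=0: arr=0 -> substrate=0 bound=0 product=0
t=1: arr=0 -> substrate=0 bound=0 product=0
t=2: arr=3 -> substrate=0 bound=3 product=0
t=3: arr=1 -> substrate=1 bound=3 product=0
t=4: arr=0 -> substrate=1 bound=3 product=0
t=5: arr=0 -> substrate=1 bound=3 product=0
t=6: arr=0 -> substrate=0 bound=1 product=3
t=7: arr=1 -> substrate=0 bound=2 product=3
t=8: arr=1 -> substrate=0 bound=3 product=3
t=9: arr=3 -> substrate=3 bound=3 product=3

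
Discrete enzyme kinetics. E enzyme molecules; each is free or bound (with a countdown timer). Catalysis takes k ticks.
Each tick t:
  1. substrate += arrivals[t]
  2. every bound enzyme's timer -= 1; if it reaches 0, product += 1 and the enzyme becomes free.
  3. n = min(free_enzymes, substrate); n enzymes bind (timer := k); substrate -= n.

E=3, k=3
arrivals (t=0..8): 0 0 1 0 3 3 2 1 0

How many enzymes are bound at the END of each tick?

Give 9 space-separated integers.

Answer: 0 0 1 1 3 3 3 3 3

Derivation:
t=0: arr=0 -> substrate=0 bound=0 product=0
t=1: arr=0 -> substrate=0 bound=0 product=0
t=2: arr=1 -> substrate=0 bound=1 product=0
t=3: arr=0 -> substrate=0 bound=1 product=0
t=4: arr=3 -> substrate=1 bound=3 product=0
t=5: arr=3 -> substrate=3 bound=3 product=1
t=6: arr=2 -> substrate=5 bound=3 product=1
t=7: arr=1 -> substrate=4 bound=3 product=3
t=8: arr=0 -> substrate=3 bound=3 product=4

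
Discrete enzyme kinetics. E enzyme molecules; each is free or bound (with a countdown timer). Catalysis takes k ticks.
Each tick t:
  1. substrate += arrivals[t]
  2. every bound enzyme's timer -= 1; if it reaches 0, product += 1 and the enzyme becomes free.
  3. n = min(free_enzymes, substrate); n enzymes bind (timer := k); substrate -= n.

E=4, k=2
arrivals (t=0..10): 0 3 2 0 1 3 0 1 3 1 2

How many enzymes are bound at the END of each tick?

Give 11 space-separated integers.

Answer: 0 3 4 2 2 4 3 1 4 4 3

Derivation:
t=0: arr=0 -> substrate=0 bound=0 product=0
t=1: arr=3 -> substrate=0 bound=3 product=0
t=2: arr=2 -> substrate=1 bound=4 product=0
t=3: arr=0 -> substrate=0 bound=2 product=3
t=4: arr=1 -> substrate=0 bound=2 product=4
t=5: arr=3 -> substrate=0 bound=4 product=5
t=6: arr=0 -> substrate=0 bound=3 product=6
t=7: arr=1 -> substrate=0 bound=1 product=9
t=8: arr=3 -> substrate=0 bound=4 product=9
t=9: arr=1 -> substrate=0 bound=4 product=10
t=10: arr=2 -> substrate=0 bound=3 product=13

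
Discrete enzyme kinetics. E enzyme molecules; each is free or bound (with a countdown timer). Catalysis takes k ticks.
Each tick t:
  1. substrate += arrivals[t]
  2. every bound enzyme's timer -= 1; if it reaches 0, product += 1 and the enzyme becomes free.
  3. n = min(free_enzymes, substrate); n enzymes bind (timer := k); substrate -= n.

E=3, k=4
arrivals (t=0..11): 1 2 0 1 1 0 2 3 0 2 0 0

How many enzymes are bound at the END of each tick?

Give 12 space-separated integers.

t=0: arr=1 -> substrate=0 bound=1 product=0
t=1: arr=2 -> substrate=0 bound=3 product=0
t=2: arr=0 -> substrate=0 bound=3 product=0
t=3: arr=1 -> substrate=1 bound=3 product=0
t=4: arr=1 -> substrate=1 bound=3 product=1
t=5: arr=0 -> substrate=0 bound=2 product=3
t=6: arr=2 -> substrate=1 bound=3 product=3
t=7: arr=3 -> substrate=4 bound=3 product=3
t=8: arr=0 -> substrate=3 bound=3 product=4
t=9: arr=2 -> substrate=4 bound=3 product=5
t=10: arr=0 -> substrate=3 bound=3 product=6
t=11: arr=0 -> substrate=3 bound=3 product=6

Answer: 1 3 3 3 3 2 3 3 3 3 3 3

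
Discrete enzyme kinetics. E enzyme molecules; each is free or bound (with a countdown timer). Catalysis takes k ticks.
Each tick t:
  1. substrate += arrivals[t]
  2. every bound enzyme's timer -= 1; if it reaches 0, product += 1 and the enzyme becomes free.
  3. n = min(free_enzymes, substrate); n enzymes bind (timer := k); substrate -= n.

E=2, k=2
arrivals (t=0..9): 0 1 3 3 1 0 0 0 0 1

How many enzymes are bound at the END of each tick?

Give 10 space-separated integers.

Answer: 0 1 2 2 2 2 2 2 2 2

Derivation:
t=0: arr=0 -> substrate=0 bound=0 product=0
t=1: arr=1 -> substrate=0 bound=1 product=0
t=2: arr=3 -> substrate=2 bound=2 product=0
t=3: arr=3 -> substrate=4 bound=2 product=1
t=4: arr=1 -> substrate=4 bound=2 product=2
t=5: arr=0 -> substrate=3 bound=2 product=3
t=6: arr=0 -> substrate=2 bound=2 product=4
t=7: arr=0 -> substrate=1 bound=2 product=5
t=8: arr=0 -> substrate=0 bound=2 product=6
t=9: arr=1 -> substrate=0 bound=2 product=7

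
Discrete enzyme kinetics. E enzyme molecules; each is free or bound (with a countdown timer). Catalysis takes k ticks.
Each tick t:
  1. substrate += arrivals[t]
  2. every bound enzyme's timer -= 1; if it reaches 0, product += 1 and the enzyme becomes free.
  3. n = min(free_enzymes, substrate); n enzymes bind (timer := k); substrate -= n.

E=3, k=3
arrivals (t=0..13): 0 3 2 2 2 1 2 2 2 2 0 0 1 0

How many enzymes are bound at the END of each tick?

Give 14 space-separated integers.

Answer: 0 3 3 3 3 3 3 3 3 3 3 3 3 3

Derivation:
t=0: arr=0 -> substrate=0 bound=0 product=0
t=1: arr=3 -> substrate=0 bound=3 product=0
t=2: arr=2 -> substrate=2 bound=3 product=0
t=3: arr=2 -> substrate=4 bound=3 product=0
t=4: arr=2 -> substrate=3 bound=3 product=3
t=5: arr=1 -> substrate=4 bound=3 product=3
t=6: arr=2 -> substrate=6 bound=3 product=3
t=7: arr=2 -> substrate=5 bound=3 product=6
t=8: arr=2 -> substrate=7 bound=3 product=6
t=9: arr=2 -> substrate=9 bound=3 product=6
t=10: arr=0 -> substrate=6 bound=3 product=9
t=11: arr=0 -> substrate=6 bound=3 product=9
t=12: arr=1 -> substrate=7 bound=3 product=9
t=13: arr=0 -> substrate=4 bound=3 product=12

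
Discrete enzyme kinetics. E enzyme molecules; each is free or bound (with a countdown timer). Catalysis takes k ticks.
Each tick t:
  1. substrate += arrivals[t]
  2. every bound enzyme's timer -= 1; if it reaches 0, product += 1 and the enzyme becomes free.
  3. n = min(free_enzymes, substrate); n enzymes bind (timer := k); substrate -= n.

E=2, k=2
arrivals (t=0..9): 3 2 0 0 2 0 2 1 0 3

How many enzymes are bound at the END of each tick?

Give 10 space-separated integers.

Answer: 2 2 2 2 2 2 2 2 2 2

Derivation:
t=0: arr=3 -> substrate=1 bound=2 product=0
t=1: arr=2 -> substrate=3 bound=2 product=0
t=2: arr=0 -> substrate=1 bound=2 product=2
t=3: arr=0 -> substrate=1 bound=2 product=2
t=4: arr=2 -> substrate=1 bound=2 product=4
t=5: arr=0 -> substrate=1 bound=2 product=4
t=6: arr=2 -> substrate=1 bound=2 product=6
t=7: arr=1 -> substrate=2 bound=2 product=6
t=8: arr=0 -> substrate=0 bound=2 product=8
t=9: arr=3 -> substrate=3 bound=2 product=8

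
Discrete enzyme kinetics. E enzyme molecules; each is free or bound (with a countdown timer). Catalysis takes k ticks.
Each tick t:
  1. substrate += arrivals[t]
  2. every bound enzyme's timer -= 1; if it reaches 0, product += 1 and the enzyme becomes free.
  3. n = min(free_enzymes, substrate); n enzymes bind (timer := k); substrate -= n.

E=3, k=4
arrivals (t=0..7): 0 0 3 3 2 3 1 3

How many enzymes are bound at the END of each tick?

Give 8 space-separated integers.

t=0: arr=0 -> substrate=0 bound=0 product=0
t=1: arr=0 -> substrate=0 bound=0 product=0
t=2: arr=3 -> substrate=0 bound=3 product=0
t=3: arr=3 -> substrate=3 bound=3 product=0
t=4: arr=2 -> substrate=5 bound=3 product=0
t=5: arr=3 -> substrate=8 bound=3 product=0
t=6: arr=1 -> substrate=6 bound=3 product=3
t=7: arr=3 -> substrate=9 bound=3 product=3

Answer: 0 0 3 3 3 3 3 3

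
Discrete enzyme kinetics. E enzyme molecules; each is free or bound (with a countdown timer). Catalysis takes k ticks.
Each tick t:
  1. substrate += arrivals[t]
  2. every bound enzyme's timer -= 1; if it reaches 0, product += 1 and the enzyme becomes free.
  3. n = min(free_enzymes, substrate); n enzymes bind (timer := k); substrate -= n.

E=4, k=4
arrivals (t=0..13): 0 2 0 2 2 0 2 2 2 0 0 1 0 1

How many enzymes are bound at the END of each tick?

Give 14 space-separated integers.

Answer: 0 2 2 4 4 4 4 4 4 4 4 4 4 4

Derivation:
t=0: arr=0 -> substrate=0 bound=0 product=0
t=1: arr=2 -> substrate=0 bound=2 product=0
t=2: arr=0 -> substrate=0 bound=2 product=0
t=3: arr=2 -> substrate=0 bound=4 product=0
t=4: arr=2 -> substrate=2 bound=4 product=0
t=5: arr=0 -> substrate=0 bound=4 product=2
t=6: arr=2 -> substrate=2 bound=4 product=2
t=7: arr=2 -> substrate=2 bound=4 product=4
t=8: arr=2 -> substrate=4 bound=4 product=4
t=9: arr=0 -> substrate=2 bound=4 product=6
t=10: arr=0 -> substrate=2 bound=4 product=6
t=11: arr=1 -> substrate=1 bound=4 product=8
t=12: arr=0 -> substrate=1 bound=4 product=8
t=13: arr=1 -> substrate=0 bound=4 product=10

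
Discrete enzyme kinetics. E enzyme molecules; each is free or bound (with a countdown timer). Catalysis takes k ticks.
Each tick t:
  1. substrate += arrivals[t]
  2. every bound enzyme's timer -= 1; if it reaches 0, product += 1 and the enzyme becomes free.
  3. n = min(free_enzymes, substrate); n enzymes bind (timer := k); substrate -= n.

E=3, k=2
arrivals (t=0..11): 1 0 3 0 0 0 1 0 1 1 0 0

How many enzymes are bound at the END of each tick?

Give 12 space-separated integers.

Answer: 1 1 3 3 0 0 1 1 1 2 1 0

Derivation:
t=0: arr=1 -> substrate=0 bound=1 product=0
t=1: arr=0 -> substrate=0 bound=1 product=0
t=2: arr=3 -> substrate=0 bound=3 product=1
t=3: arr=0 -> substrate=0 bound=3 product=1
t=4: arr=0 -> substrate=0 bound=0 product=4
t=5: arr=0 -> substrate=0 bound=0 product=4
t=6: arr=1 -> substrate=0 bound=1 product=4
t=7: arr=0 -> substrate=0 bound=1 product=4
t=8: arr=1 -> substrate=0 bound=1 product=5
t=9: arr=1 -> substrate=0 bound=2 product=5
t=10: arr=0 -> substrate=0 bound=1 product=6
t=11: arr=0 -> substrate=0 bound=0 product=7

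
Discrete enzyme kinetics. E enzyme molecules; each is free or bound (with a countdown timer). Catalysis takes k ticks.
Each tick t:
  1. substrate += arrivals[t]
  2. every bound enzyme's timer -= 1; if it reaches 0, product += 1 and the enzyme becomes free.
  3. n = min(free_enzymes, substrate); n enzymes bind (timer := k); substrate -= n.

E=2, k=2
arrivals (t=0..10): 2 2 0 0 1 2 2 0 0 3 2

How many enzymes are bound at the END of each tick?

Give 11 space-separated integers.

t=0: arr=2 -> substrate=0 bound=2 product=0
t=1: arr=2 -> substrate=2 bound=2 product=0
t=2: arr=0 -> substrate=0 bound=2 product=2
t=3: arr=0 -> substrate=0 bound=2 product=2
t=4: arr=1 -> substrate=0 bound=1 product=4
t=5: arr=2 -> substrate=1 bound=2 product=4
t=6: arr=2 -> substrate=2 bound=2 product=5
t=7: arr=0 -> substrate=1 bound=2 product=6
t=8: arr=0 -> substrate=0 bound=2 product=7
t=9: arr=3 -> substrate=2 bound=2 product=8
t=10: arr=2 -> substrate=3 bound=2 product=9

Answer: 2 2 2 2 1 2 2 2 2 2 2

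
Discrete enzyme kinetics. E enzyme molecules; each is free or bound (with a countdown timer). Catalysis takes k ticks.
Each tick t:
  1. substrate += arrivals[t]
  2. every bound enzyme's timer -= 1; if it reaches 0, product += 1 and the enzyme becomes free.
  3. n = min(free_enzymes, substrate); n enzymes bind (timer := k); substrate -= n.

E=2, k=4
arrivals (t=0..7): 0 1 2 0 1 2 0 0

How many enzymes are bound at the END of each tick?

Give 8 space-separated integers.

t=0: arr=0 -> substrate=0 bound=0 product=0
t=1: arr=1 -> substrate=0 bound=1 product=0
t=2: arr=2 -> substrate=1 bound=2 product=0
t=3: arr=0 -> substrate=1 bound=2 product=0
t=4: arr=1 -> substrate=2 bound=2 product=0
t=5: arr=2 -> substrate=3 bound=2 product=1
t=6: arr=0 -> substrate=2 bound=2 product=2
t=7: arr=0 -> substrate=2 bound=2 product=2

Answer: 0 1 2 2 2 2 2 2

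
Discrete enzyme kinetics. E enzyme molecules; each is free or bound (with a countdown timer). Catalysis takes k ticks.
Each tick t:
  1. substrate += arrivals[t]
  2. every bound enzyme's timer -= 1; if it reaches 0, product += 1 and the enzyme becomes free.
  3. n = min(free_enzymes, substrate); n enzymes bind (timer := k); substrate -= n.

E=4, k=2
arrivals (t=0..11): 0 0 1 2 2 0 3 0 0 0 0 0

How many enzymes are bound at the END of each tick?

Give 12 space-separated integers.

t=0: arr=0 -> substrate=0 bound=0 product=0
t=1: arr=0 -> substrate=0 bound=0 product=0
t=2: arr=1 -> substrate=0 bound=1 product=0
t=3: arr=2 -> substrate=0 bound=3 product=0
t=4: arr=2 -> substrate=0 bound=4 product=1
t=5: arr=0 -> substrate=0 bound=2 product=3
t=6: arr=3 -> substrate=0 bound=3 product=5
t=7: arr=0 -> substrate=0 bound=3 product=5
t=8: arr=0 -> substrate=0 bound=0 product=8
t=9: arr=0 -> substrate=0 bound=0 product=8
t=10: arr=0 -> substrate=0 bound=0 product=8
t=11: arr=0 -> substrate=0 bound=0 product=8

Answer: 0 0 1 3 4 2 3 3 0 0 0 0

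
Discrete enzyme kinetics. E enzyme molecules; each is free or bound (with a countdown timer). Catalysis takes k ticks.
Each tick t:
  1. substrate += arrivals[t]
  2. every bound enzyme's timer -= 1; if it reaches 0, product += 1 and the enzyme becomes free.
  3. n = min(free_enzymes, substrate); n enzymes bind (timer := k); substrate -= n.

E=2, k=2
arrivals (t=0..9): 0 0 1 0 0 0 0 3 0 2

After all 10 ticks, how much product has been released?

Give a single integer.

Answer: 3

Derivation:
t=0: arr=0 -> substrate=0 bound=0 product=0
t=1: arr=0 -> substrate=0 bound=0 product=0
t=2: arr=1 -> substrate=0 bound=1 product=0
t=3: arr=0 -> substrate=0 bound=1 product=0
t=4: arr=0 -> substrate=0 bound=0 product=1
t=5: arr=0 -> substrate=0 bound=0 product=1
t=6: arr=0 -> substrate=0 bound=0 product=1
t=7: arr=3 -> substrate=1 bound=2 product=1
t=8: arr=0 -> substrate=1 bound=2 product=1
t=9: arr=2 -> substrate=1 bound=2 product=3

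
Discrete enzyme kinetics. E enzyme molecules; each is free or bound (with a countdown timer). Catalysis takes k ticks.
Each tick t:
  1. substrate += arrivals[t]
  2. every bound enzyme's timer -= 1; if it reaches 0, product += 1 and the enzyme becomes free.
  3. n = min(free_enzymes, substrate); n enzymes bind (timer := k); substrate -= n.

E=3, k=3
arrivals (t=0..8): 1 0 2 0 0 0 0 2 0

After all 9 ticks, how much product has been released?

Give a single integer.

Answer: 3

Derivation:
t=0: arr=1 -> substrate=0 bound=1 product=0
t=1: arr=0 -> substrate=0 bound=1 product=0
t=2: arr=2 -> substrate=0 bound=3 product=0
t=3: arr=0 -> substrate=0 bound=2 product=1
t=4: arr=0 -> substrate=0 bound=2 product=1
t=5: arr=0 -> substrate=0 bound=0 product=3
t=6: arr=0 -> substrate=0 bound=0 product=3
t=7: arr=2 -> substrate=0 bound=2 product=3
t=8: arr=0 -> substrate=0 bound=2 product=3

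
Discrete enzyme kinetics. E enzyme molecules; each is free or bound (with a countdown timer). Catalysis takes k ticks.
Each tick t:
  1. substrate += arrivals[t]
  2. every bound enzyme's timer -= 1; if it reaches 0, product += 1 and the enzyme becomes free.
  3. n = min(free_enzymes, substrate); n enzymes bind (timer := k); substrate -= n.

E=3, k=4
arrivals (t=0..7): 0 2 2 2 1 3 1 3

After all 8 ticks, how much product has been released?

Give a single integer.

Answer: 3

Derivation:
t=0: arr=0 -> substrate=0 bound=0 product=0
t=1: arr=2 -> substrate=0 bound=2 product=0
t=2: arr=2 -> substrate=1 bound=3 product=0
t=3: arr=2 -> substrate=3 bound=3 product=0
t=4: arr=1 -> substrate=4 bound=3 product=0
t=5: arr=3 -> substrate=5 bound=3 product=2
t=6: arr=1 -> substrate=5 bound=3 product=3
t=7: arr=3 -> substrate=8 bound=3 product=3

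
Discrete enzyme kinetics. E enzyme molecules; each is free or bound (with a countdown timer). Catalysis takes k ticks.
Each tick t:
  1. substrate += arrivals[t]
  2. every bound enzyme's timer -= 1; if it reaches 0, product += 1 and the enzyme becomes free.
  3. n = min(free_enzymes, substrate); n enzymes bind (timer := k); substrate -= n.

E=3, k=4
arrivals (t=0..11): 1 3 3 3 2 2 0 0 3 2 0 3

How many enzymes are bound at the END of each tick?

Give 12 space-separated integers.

Answer: 1 3 3 3 3 3 3 3 3 3 3 3

Derivation:
t=0: arr=1 -> substrate=0 bound=1 product=0
t=1: arr=3 -> substrate=1 bound=3 product=0
t=2: arr=3 -> substrate=4 bound=3 product=0
t=3: arr=3 -> substrate=7 bound=3 product=0
t=4: arr=2 -> substrate=8 bound=3 product=1
t=5: arr=2 -> substrate=8 bound=3 product=3
t=6: arr=0 -> substrate=8 bound=3 product=3
t=7: arr=0 -> substrate=8 bound=3 product=3
t=8: arr=3 -> substrate=10 bound=3 product=4
t=9: arr=2 -> substrate=10 bound=3 product=6
t=10: arr=0 -> substrate=10 bound=3 product=6
t=11: arr=3 -> substrate=13 bound=3 product=6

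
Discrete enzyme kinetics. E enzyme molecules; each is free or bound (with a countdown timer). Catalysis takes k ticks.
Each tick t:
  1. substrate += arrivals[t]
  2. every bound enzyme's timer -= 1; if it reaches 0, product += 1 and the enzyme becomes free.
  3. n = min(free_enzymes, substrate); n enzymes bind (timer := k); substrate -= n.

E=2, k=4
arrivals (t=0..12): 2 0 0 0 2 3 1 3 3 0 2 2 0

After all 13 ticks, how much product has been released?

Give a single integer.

t=0: arr=2 -> substrate=0 bound=2 product=0
t=1: arr=0 -> substrate=0 bound=2 product=0
t=2: arr=0 -> substrate=0 bound=2 product=0
t=3: arr=0 -> substrate=0 bound=2 product=0
t=4: arr=2 -> substrate=0 bound=2 product=2
t=5: arr=3 -> substrate=3 bound=2 product=2
t=6: arr=1 -> substrate=4 bound=2 product=2
t=7: arr=3 -> substrate=7 bound=2 product=2
t=8: arr=3 -> substrate=8 bound=2 product=4
t=9: arr=0 -> substrate=8 bound=2 product=4
t=10: arr=2 -> substrate=10 bound=2 product=4
t=11: arr=2 -> substrate=12 bound=2 product=4
t=12: arr=0 -> substrate=10 bound=2 product=6

Answer: 6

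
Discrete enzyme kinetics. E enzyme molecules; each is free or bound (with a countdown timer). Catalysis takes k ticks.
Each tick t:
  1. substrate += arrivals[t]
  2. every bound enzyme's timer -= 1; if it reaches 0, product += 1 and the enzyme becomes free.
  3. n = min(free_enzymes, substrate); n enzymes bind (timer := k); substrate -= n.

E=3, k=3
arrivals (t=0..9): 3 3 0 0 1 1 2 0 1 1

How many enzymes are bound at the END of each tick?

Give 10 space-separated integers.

Answer: 3 3 3 3 3 3 3 3 3 3

Derivation:
t=0: arr=3 -> substrate=0 bound=3 product=0
t=1: arr=3 -> substrate=3 bound=3 product=0
t=2: arr=0 -> substrate=3 bound=3 product=0
t=3: arr=0 -> substrate=0 bound=3 product=3
t=4: arr=1 -> substrate=1 bound=3 product=3
t=5: arr=1 -> substrate=2 bound=3 product=3
t=6: arr=2 -> substrate=1 bound=3 product=6
t=7: arr=0 -> substrate=1 bound=3 product=6
t=8: arr=1 -> substrate=2 bound=3 product=6
t=9: arr=1 -> substrate=0 bound=3 product=9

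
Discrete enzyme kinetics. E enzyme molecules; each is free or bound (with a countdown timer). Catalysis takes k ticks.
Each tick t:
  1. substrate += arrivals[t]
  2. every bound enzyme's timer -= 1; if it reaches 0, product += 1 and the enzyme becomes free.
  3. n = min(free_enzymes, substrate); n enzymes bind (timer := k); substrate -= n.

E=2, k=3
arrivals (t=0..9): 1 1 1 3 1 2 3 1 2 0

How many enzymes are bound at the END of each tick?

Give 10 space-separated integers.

Answer: 1 2 2 2 2 2 2 2 2 2

Derivation:
t=0: arr=1 -> substrate=0 bound=1 product=0
t=1: arr=1 -> substrate=0 bound=2 product=0
t=2: arr=1 -> substrate=1 bound=2 product=0
t=3: arr=3 -> substrate=3 bound=2 product=1
t=4: arr=1 -> substrate=3 bound=2 product=2
t=5: arr=2 -> substrate=5 bound=2 product=2
t=6: arr=3 -> substrate=7 bound=2 product=3
t=7: arr=1 -> substrate=7 bound=2 product=4
t=8: arr=2 -> substrate=9 bound=2 product=4
t=9: arr=0 -> substrate=8 bound=2 product=5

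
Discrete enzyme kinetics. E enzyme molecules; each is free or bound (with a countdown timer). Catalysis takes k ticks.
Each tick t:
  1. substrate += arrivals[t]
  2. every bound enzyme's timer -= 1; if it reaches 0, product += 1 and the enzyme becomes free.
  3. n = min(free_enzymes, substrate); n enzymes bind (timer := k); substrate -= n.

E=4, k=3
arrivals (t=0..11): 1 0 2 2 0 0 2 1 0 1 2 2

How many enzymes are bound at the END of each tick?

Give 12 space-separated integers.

Answer: 1 1 3 4 4 2 2 3 3 2 3 4

Derivation:
t=0: arr=1 -> substrate=0 bound=1 product=0
t=1: arr=0 -> substrate=0 bound=1 product=0
t=2: arr=2 -> substrate=0 bound=3 product=0
t=3: arr=2 -> substrate=0 bound=4 product=1
t=4: arr=0 -> substrate=0 bound=4 product=1
t=5: arr=0 -> substrate=0 bound=2 product=3
t=6: arr=2 -> substrate=0 bound=2 product=5
t=7: arr=1 -> substrate=0 bound=3 product=5
t=8: arr=0 -> substrate=0 bound=3 product=5
t=9: arr=1 -> substrate=0 bound=2 product=7
t=10: arr=2 -> substrate=0 bound=3 product=8
t=11: arr=2 -> substrate=1 bound=4 product=8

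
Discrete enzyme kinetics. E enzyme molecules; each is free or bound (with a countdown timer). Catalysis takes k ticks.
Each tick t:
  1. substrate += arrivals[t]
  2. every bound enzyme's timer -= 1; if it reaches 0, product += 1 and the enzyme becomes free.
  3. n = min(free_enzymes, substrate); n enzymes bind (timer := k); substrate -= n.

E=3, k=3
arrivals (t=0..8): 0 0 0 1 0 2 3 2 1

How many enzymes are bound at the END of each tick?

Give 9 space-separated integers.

Answer: 0 0 0 1 1 3 3 3 3

Derivation:
t=0: arr=0 -> substrate=0 bound=0 product=0
t=1: arr=0 -> substrate=0 bound=0 product=0
t=2: arr=0 -> substrate=0 bound=0 product=0
t=3: arr=1 -> substrate=0 bound=1 product=0
t=4: arr=0 -> substrate=0 bound=1 product=0
t=5: arr=2 -> substrate=0 bound=3 product=0
t=6: arr=3 -> substrate=2 bound=3 product=1
t=7: arr=2 -> substrate=4 bound=3 product=1
t=8: arr=1 -> substrate=3 bound=3 product=3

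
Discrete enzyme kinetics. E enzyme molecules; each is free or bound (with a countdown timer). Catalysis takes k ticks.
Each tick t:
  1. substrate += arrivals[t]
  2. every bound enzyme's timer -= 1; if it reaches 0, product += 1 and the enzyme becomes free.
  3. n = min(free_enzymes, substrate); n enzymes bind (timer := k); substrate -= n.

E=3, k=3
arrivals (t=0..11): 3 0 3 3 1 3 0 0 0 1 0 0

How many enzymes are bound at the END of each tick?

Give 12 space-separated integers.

t=0: arr=3 -> substrate=0 bound=3 product=0
t=1: arr=0 -> substrate=0 bound=3 product=0
t=2: arr=3 -> substrate=3 bound=3 product=0
t=3: arr=3 -> substrate=3 bound=3 product=3
t=4: arr=1 -> substrate=4 bound=3 product=3
t=5: arr=3 -> substrate=7 bound=3 product=3
t=6: arr=0 -> substrate=4 bound=3 product=6
t=7: arr=0 -> substrate=4 bound=3 product=6
t=8: arr=0 -> substrate=4 bound=3 product=6
t=9: arr=1 -> substrate=2 bound=3 product=9
t=10: arr=0 -> substrate=2 bound=3 product=9
t=11: arr=0 -> substrate=2 bound=3 product=9

Answer: 3 3 3 3 3 3 3 3 3 3 3 3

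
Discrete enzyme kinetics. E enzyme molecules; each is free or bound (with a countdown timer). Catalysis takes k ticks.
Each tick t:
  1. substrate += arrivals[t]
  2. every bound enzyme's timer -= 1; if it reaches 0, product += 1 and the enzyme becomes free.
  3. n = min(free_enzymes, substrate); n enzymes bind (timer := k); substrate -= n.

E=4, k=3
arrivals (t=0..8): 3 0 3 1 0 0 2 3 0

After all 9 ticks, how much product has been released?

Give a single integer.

Answer: 7

Derivation:
t=0: arr=3 -> substrate=0 bound=3 product=0
t=1: arr=0 -> substrate=0 bound=3 product=0
t=2: arr=3 -> substrate=2 bound=4 product=0
t=3: arr=1 -> substrate=0 bound=4 product=3
t=4: arr=0 -> substrate=0 bound=4 product=3
t=5: arr=0 -> substrate=0 bound=3 product=4
t=6: arr=2 -> substrate=0 bound=2 product=7
t=7: arr=3 -> substrate=1 bound=4 product=7
t=8: arr=0 -> substrate=1 bound=4 product=7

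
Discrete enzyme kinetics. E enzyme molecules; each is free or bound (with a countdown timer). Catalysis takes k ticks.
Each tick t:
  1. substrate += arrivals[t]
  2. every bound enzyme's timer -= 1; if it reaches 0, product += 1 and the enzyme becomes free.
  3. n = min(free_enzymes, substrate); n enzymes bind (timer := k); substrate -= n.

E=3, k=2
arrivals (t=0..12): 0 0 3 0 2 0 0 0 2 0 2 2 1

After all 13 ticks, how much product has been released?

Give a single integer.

Answer: 9

Derivation:
t=0: arr=0 -> substrate=0 bound=0 product=0
t=1: arr=0 -> substrate=0 bound=0 product=0
t=2: arr=3 -> substrate=0 bound=3 product=0
t=3: arr=0 -> substrate=0 bound=3 product=0
t=4: arr=2 -> substrate=0 bound=2 product=3
t=5: arr=0 -> substrate=0 bound=2 product=3
t=6: arr=0 -> substrate=0 bound=0 product=5
t=7: arr=0 -> substrate=0 bound=0 product=5
t=8: arr=2 -> substrate=0 bound=2 product=5
t=9: arr=0 -> substrate=0 bound=2 product=5
t=10: arr=2 -> substrate=0 bound=2 product=7
t=11: arr=2 -> substrate=1 bound=3 product=7
t=12: arr=1 -> substrate=0 bound=3 product=9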